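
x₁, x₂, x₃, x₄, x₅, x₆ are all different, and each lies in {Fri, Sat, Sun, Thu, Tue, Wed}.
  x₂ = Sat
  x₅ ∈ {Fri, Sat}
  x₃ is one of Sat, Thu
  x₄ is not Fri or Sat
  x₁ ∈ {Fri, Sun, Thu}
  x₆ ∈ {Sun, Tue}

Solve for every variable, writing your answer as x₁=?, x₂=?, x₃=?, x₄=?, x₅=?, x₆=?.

x₂'s domain is down to {Sat}, so x₂ = Sat. Strike Sat from x₃, x₅.
x₃ has just one choice, so x₃ = Thu. Remove Thu from x₁, x₄.
That leaves x₅ = Fri. Strike Fri from x₁.
That leaves x₁ = Sun. Eliminate Sun elsewhere: x₄, x₆.
x₆ has just one choice, so x₆ = Tue. Remove Tue from x₄.
x₄ must be Wed (only option left).

x₁=Sun, x₂=Sat, x₃=Thu, x₄=Wed, x₅=Fri, x₆=Tue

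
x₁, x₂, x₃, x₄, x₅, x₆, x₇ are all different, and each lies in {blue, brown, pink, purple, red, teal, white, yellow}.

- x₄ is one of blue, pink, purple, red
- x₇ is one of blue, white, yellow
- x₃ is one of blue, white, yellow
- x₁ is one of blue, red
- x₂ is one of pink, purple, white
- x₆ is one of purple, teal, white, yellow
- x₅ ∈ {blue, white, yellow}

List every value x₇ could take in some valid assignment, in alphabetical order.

blue, white, yellow

The 7 variables draw from only 7 values {blue, pink, purple, red, teal, white, yellow}, so each is used; only x₆ can be teal, hence x₆ = teal.
x₃, x₅, x₇ share exactly the 3 values {blue, white, yellow}; by pigeonhole those values go to them, so strike blue, white, yellow from x₁, x₂, x₄.
x₁ must be red (only option left). Strike red from x₄.
No further eliminations apply; x₇ can still be any of blue, white, yellow.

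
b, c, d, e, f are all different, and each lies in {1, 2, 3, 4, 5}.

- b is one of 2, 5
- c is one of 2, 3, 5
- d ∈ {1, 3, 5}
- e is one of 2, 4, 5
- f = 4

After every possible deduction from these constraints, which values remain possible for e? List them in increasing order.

2, 5

f's domain is down to {4}, so f = 4. Eliminate 4 elsewhere: e.
The 4 still-open variables together cover exactly {1, 2, 3, 5} — 4 values for 4 variables — and 1 appears only in d's list, so d = 1.
The 3 still-open variables together cover exactly {2, 3, 5} — 3 values for 3 variables — and 3 appears only in c's list, so c = 3.
No further eliminations apply; e can still be any of 2, 5.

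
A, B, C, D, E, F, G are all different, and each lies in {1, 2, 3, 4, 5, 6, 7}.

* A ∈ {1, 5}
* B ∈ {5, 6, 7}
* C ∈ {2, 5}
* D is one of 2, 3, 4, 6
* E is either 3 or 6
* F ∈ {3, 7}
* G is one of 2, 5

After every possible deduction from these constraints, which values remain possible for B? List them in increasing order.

Among the 7 variables, 1 fits only A (and all 7 values in {1, 2, 3, 4, 5, 6, 7} must be used), so A = 1.
The 6 still-open variables together cover exactly {2, 3, 4, 5, 6, 7} — 6 values for 6 variables — and 4 appears only in D's list, so D = 4.
C and G share exactly the 2 values {2, 5}; by pigeonhole those values go to them, so strike 2, 5 from B.
No further eliminations apply; B can still be any of 6, 7.

6, 7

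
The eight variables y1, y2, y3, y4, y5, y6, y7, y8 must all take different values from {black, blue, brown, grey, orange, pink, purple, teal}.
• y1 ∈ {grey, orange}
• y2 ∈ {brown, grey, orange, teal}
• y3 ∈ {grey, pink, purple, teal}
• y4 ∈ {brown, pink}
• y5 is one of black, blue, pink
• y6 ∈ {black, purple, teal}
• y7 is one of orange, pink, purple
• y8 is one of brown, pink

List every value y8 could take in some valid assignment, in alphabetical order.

brown, pink

Among the 8 variables, blue fits only y5 (and all 8 values in {black, blue, brown, grey, orange, pink, purple, teal} must be used), so y5 = blue.
Among the 7 still-open variables, black fits only y6 (and all 7 values in {black, brown, grey, orange, pink, purple, teal} must be used), so y6 = black.
y4 and y8 between them cover only {brown, pink} — a naked pair. Remove those values from y2, y3, y7.
No further eliminations apply; y8 can still be any of brown, pink.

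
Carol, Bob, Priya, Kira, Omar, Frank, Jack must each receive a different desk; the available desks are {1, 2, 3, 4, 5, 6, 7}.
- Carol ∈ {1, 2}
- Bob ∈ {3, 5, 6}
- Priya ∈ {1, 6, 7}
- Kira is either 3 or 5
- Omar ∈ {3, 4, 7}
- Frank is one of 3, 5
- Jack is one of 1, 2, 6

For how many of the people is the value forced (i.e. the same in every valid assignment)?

The 7 variables together cover exactly {1, 2, 3, 4, 5, 6, 7} — 7 values for 7 variables — and 4 appears only in Omar's list, so Omar = 4.
The 6 still-open variables together cover exactly {1, 2, 3, 5, 6, 7} — 6 values for 6 variables — and 7 appears only in Priya's list, so Priya = 7.
The 2 variables Kira and Frank are confined to {3, 5}, which locks those values in; drop them from Bob.
Bob must be 6 (only option left). So Jack can't be 6.
Determined: Bob=6, Priya=7, Omar=4. The other people each still have more than one consistent value. That makes 3.

3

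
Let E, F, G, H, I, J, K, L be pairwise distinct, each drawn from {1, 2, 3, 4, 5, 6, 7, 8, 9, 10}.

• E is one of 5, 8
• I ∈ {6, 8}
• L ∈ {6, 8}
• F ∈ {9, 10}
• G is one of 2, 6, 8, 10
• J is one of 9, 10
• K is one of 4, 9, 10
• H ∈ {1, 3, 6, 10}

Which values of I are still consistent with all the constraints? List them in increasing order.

6, 8

The 2 variables F and J are confined to {9, 10}, which locks those values in; drop them from G, H, K.
K must be 4 (only option left).
I and L share exactly the 2 values {6, 8}; by pigeonhole those values go to them, so strike 6, 8 from E, G, H.
E must be 5 (only option left).
G must be 2 (only option left).
No further eliminations apply; I can still be any of 6, 8.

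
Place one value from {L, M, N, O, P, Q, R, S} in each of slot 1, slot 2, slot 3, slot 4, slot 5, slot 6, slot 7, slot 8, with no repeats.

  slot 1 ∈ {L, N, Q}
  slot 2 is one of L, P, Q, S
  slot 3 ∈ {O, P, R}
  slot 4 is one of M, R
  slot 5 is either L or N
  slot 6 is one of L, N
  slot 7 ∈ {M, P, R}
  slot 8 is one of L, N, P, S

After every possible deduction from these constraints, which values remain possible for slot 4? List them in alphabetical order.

M, R

Among the 8 variables, O fits only slot 3 (and all 8 values in {L, M, N, O, P, Q, R, S} must be used), so slot 3 = O.
The 2 variables slot 5 and slot 6 are confined to {L, N}, which locks those values in; drop them from slot 1, slot 2, slot 8.
slot 1 has just one choice, so slot 1 = Q. Strike Q from slot 2.
slot 2 and slot 8 between them cover only {P, S} — a naked pair. Remove those values from slot 7.
No further eliminations apply; slot 4 can still be any of M, R.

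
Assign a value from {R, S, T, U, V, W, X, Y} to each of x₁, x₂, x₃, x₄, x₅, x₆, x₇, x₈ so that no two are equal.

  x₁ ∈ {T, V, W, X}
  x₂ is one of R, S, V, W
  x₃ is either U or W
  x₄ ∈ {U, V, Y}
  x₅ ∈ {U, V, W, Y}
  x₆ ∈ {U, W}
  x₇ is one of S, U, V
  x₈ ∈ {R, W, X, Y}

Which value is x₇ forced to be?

S

Among the 8 variables, T fits only x₁ (and all 8 values in {R, S, T, U, V, W, X, Y} must be used), so x₁ = T.
The 7 still-open variables draw from only 7 values {R, S, U, V, W, X, Y}, so each is used; only x₈ can be X, hence x₈ = X.
The 6 still-open variables draw from only 6 values {R, S, U, V, W, Y}, so each is used; only x₂ can be R, hence x₂ = R.
The 5 still-open variables draw from only 5 values {S, U, V, W, Y}, so each is used; only x₇ can be S, hence x₇ = S.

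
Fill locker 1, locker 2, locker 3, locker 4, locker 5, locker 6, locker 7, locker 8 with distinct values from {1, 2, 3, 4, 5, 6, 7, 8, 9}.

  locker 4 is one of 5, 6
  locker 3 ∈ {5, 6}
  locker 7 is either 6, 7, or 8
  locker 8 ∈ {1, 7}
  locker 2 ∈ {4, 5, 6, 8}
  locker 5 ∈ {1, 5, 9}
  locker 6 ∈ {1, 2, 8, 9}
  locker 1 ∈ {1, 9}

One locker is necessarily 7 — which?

Among the 8 variables, 2 fits only locker 6 (and all 8 values in {1, 2, 4, 5, 6, 7, 8, 9} must be used), so locker 6 = 2.
The 7 still-open variables together cover exactly {1, 4, 5, 6, 7, 8, 9} — 7 values for 7 variables — and 4 appears only in locker 2's list, so locker 2 = 4.
The 6 still-open variables together cover exactly {1, 5, 6, 7, 8, 9} — 6 values for 6 variables — and 8 appears only in locker 7's list, so locker 7 = 8.
The 5 still-open variables together cover exactly {1, 5, 6, 7, 9} — 5 values for 5 variables — and 7 appears only in locker 8's list, so locker 8 = 7.

locker 8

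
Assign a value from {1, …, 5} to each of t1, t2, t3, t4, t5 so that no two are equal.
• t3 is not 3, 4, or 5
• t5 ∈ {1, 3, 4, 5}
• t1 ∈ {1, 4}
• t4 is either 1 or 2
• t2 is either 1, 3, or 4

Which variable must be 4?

t1

The 5 variables together cover exactly {1, 2, 3, 4, 5} — 5 values for 5 variables — and 5 appears only in t5's list, so t5 = 5.
Among the 4 still-open variables, 3 fits only t2 (and all 4 values in {1, 2, 3, 4} must be used), so t2 = 3.
The 3 still-open variables together cover exactly {1, 2, 4} — 3 values for 3 variables — and 4 appears only in t1's list, so t1 = 4.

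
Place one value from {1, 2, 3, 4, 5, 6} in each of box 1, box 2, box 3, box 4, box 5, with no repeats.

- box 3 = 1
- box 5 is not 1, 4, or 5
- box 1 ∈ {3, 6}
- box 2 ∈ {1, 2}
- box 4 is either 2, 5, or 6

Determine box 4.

box 3's domain is down to {1}, so box 3 = 1. Eliminate 1 elsewhere: box 2.
That leaves box 2 = 2. So box 4, box 5 can't be 2.
The 3 still-open variables together cover exactly {3, 5, 6} — 3 values for 3 variables — and 5 appears only in box 4's list, so box 4 = 5.

5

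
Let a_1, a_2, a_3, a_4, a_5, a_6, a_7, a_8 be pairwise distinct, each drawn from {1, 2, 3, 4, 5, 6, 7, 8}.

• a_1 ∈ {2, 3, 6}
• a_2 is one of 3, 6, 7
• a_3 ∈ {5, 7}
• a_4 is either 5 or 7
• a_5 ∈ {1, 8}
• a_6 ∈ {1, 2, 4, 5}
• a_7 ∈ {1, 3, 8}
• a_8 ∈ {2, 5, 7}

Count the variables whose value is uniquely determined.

2

The 8 variables draw from only 8 values {1, 2, 3, 4, 5, 6, 7, 8}, so each is used; only a_6 can be 4, hence a_6 = 4.
The 2 variables a_3 and a_4 are confined to {5, 7}, which locks those values in; drop them from a_2, a_8.
a_8 has just one choice, so a_8 = 2. Strike 2 from a_1.
a_1 and a_2 between them cover only {3, 6} — a naked pair. Remove those values from a_7.
Determined: a_6=4, a_8=2. The other variables each still have more than one consistent value. That makes 2.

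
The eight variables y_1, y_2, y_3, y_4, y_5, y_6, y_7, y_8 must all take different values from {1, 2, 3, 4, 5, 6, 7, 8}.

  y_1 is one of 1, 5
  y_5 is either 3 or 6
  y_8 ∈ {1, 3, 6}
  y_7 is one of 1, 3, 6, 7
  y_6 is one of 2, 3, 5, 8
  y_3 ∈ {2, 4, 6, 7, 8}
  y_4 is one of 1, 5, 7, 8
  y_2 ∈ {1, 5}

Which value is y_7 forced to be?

Among the 8 variables, 4 fits only y_3 (and all 8 values in {1, 2, 3, 4, 5, 6, 7, 8} must be used), so y_3 = 4.
The 7 still-open variables together cover exactly {1, 2, 3, 5, 6, 7, 8} — 7 values for 7 variables — and 2 appears only in y_6's list, so y_6 = 2.
Among the 6 still-open variables, 8 fits only y_4 (and all 6 values in {1, 3, 5, 6, 7, 8} must be used), so y_4 = 8.
The 5 still-open variables together cover exactly {1, 3, 5, 6, 7} — 5 values for 5 variables — and 7 appears only in y_7's list, so y_7 = 7.

7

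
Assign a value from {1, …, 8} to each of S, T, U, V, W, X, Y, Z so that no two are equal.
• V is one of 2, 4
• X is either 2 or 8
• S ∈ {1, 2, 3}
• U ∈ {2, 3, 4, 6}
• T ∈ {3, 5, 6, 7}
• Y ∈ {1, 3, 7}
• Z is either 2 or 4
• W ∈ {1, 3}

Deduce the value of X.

The 8 variables together cover exactly {1, 2, 3, 4, 5, 6, 7, 8} — 8 values for 8 variables — and 5 appears only in T's list, so T = 5.
Among the 7 still-open variables, 6 fits only U (and all 7 values in {1, 2, 3, 4, 6, 7, 8} must be used), so U = 6.
The 6 still-open variables together cover exactly {1, 2, 3, 4, 7, 8} — 6 values for 6 variables — and 7 appears only in Y's list, so Y = 7.
Among the 5 still-open variables, 8 fits only X (and all 5 values in {1, 2, 3, 4, 8} must be used), so X = 8.

8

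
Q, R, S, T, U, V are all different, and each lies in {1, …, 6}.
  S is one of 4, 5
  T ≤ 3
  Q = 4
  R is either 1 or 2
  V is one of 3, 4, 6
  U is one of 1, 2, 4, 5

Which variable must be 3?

Q has just one choice, so Q = 4. So S, U, V can't be 4.
S must be 5 (only option left). Strike 5 from U.
The 4 still-open variables draw from only 4 values {1, 2, 3, 6}, so each is used; only V can be 6, hence V = 6.
The 3 still-open variables draw from only 3 values {1, 2, 3}, so each is used; only T can be 3, hence T = 3.

T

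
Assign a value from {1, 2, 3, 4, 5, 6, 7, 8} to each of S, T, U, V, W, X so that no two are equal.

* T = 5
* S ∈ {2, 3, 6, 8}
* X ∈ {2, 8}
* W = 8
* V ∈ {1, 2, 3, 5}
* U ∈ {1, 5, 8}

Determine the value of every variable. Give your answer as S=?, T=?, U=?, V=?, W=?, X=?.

T's domain is down to {5}, so T = 5. So U, V can't be 5.
That leaves W = 8. Remove 8 from S, U, X.
X has just one choice, so X = 2. So S, V can't be 2.
U's domain is down to {1}, so U = 1. So V can't be 1.
V must be 3 (only option left). Remove 3 from S.
S's domain is down to {6}, so S = 6.

S=6, T=5, U=1, V=3, W=8, X=2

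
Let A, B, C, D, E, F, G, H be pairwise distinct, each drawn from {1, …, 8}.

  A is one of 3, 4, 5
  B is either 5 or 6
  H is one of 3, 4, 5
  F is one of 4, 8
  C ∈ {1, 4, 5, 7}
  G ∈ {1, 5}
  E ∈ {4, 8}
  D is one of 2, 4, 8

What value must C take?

7

The 8 variables together cover exactly {1, 2, 3, 4, 5, 6, 7, 8} — 8 values for 8 variables — and 2 appears only in D's list, so D = 2.
The 7 still-open variables draw from only 7 values {1, 3, 4, 5, 6, 7, 8}, so each is used; only B can be 6, hence B = 6.
The 6 still-open variables draw from only 6 values {1, 3, 4, 5, 7, 8}, so each is used; only C can be 7, hence C = 7.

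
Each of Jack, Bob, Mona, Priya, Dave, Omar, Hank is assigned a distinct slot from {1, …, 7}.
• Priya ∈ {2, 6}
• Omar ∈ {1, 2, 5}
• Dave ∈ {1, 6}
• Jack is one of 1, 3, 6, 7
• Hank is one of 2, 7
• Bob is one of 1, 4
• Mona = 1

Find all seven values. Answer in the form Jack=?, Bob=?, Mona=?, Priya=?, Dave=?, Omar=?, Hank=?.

Jack=3, Bob=4, Mona=1, Priya=2, Dave=6, Omar=5, Hank=7

Mona's domain is down to {1}, so Mona = 1. Eliminate 1 elsewhere: Jack, Bob, Dave, Omar.
Dave has just one choice, so Dave = 6. Strike 6 from Jack, Priya.
Bob's domain is down to {4}, so Bob = 4.
Priya has just one choice, so Priya = 2. Eliminate 2 elsewhere: Omar, Hank.
Omar's domain is down to {5}, so Omar = 5.
Hank must be 7 (only option left). So Jack can't be 7.
Jack's domain is down to {3}, so Jack = 3.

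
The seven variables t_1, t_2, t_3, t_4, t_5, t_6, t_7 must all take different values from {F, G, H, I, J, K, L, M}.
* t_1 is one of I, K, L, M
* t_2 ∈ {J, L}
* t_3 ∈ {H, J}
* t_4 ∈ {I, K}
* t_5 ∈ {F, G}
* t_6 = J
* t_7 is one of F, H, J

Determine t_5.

G

t_6's domain is down to {J}, so t_6 = J. Eliminate J elsewhere: t_2, t_3, t_7.
t_2 must be L (only option left). So t_1 can't be L.
t_3 has just one choice, so t_3 = H. Eliminate H elsewhere: t_7.
t_7 must be F (only option left). Strike F from t_5.
So t_5 = G.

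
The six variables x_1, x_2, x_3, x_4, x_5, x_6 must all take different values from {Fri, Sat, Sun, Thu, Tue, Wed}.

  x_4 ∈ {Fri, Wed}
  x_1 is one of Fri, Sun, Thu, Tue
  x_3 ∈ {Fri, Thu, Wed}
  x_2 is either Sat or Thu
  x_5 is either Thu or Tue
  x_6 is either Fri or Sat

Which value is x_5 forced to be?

The 6 variables together cover exactly {Fri, Sat, Sun, Thu, Tue, Wed} — 6 values for 6 variables — and Sun appears only in x_1's list, so x_1 = Sun.
The 5 still-open variables draw from only 5 values {Fri, Sat, Thu, Tue, Wed}, so each is used; only x_5 can be Tue, hence x_5 = Tue.

Tue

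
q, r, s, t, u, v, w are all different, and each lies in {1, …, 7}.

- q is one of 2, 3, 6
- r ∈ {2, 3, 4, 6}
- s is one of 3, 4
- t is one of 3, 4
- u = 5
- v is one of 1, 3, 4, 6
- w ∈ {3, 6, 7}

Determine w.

7

u's domain is down to {5}, so u = 5.
Among the 6 still-open variables, 1 fits only v (and all 6 values in {1, 2, 3, 4, 6, 7} must be used), so v = 1.
Among the 5 still-open variables, 7 fits only w (and all 5 values in {2, 3, 4, 6, 7} must be used), so w = 7.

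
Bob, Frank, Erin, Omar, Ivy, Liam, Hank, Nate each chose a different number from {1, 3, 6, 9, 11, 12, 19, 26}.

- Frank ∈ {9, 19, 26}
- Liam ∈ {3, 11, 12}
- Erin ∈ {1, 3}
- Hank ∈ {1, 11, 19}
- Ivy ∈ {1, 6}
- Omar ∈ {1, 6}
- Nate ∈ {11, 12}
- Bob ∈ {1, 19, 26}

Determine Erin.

The 8 variables draw from only 8 values {1, 3, 6, 9, 11, 12, 19, 26}, so each is used; only Frank can be 9, hence Frank = 9.
The 7 still-open variables draw from only 7 values {1, 3, 6, 11, 12, 19, 26}, so each is used; only Bob can be 26, hence Bob = 26.
Among the 6 still-open variables, 19 fits only Hank (and all 6 values in {1, 3, 6, 11, 12, 19} must be used), so Hank = 19.
The 2 variables Omar and Ivy are confined to {1, 6}, which locks those values in; drop them from Erin.
So Erin = 3.

3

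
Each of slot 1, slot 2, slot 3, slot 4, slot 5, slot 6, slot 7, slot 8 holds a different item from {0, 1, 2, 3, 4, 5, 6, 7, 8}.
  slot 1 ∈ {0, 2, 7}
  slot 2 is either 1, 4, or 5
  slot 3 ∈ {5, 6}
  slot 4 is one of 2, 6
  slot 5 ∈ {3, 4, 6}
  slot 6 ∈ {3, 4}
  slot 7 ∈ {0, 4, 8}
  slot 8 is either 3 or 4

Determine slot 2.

1

slot 6 and slot 8 share exactly the 2 values {3, 4}; by pigeonhole those values go to them, so strike 3, 4 from slot 2, slot 5, slot 7.
That leaves slot 5 = 6. Eliminate 6 elsewhere: slot 3, slot 4.
slot 3 has just one choice, so slot 3 = 5. So slot 2 can't be 5.
So slot 2 = 1.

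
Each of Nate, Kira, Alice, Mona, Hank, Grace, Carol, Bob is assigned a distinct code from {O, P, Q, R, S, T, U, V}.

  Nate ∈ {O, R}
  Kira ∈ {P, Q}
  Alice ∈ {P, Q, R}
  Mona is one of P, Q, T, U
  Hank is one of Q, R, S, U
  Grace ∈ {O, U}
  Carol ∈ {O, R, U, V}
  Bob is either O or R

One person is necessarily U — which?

Grace

The 8 variables draw from only 8 values {O, P, Q, R, S, T, U, V}, so each is used; only Hank can be S, hence Hank = S.
The 7 still-open variables together cover exactly {O, P, Q, R, T, U, V} — 7 values for 7 variables — and T appears only in Mona's list, so Mona = T.
The 6 still-open variables draw from only 6 values {O, P, Q, R, U, V}, so each is used; only Carol can be V, hence Carol = V.
Among the 5 still-open variables, U fits only Grace (and all 5 values in {O, P, Q, R, U} must be used), so Grace = U.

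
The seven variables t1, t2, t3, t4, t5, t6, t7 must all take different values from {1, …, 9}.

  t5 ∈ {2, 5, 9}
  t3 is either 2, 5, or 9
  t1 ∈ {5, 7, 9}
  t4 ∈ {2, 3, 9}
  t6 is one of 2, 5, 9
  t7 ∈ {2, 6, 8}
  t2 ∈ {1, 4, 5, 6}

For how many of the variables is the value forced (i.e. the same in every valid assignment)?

t3, t5, t6 share exactly the 3 values {2, 5, 9}; by pigeonhole those values go to them, so strike 2, 5, 9 from t1, t2, t4, t7.
t1 has just one choice, so t1 = 7.
That leaves t4 = 3.
Determined: t1=7, t4=3. The other variables each still have more than one consistent value. That makes 2.

2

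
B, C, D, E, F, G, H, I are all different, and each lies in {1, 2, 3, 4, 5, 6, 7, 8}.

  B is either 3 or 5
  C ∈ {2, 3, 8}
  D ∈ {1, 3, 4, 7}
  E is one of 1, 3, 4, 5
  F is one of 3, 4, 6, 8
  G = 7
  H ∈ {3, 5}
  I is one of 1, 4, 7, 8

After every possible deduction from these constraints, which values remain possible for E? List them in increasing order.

G's domain is down to {7}, so G = 7. Strike 7 from D, I.
The 7 still-open variables together cover exactly {1, 2, 3, 4, 5, 6, 8} — 7 values for 7 variables — and 2 appears only in C's list, so C = 2.
Among the 6 still-open variables, 6 fits only F (and all 6 values in {1, 3, 4, 5, 6, 8} must be used), so F = 6.
Among the 5 still-open variables, 8 fits only I (and all 5 values in {1, 3, 4, 5, 8} must be used), so I = 8.
The 2 variables B and H are confined to {3, 5}, which locks those values in; drop them from D, E.
No further eliminations apply; E can still be any of 1, 4.

1, 4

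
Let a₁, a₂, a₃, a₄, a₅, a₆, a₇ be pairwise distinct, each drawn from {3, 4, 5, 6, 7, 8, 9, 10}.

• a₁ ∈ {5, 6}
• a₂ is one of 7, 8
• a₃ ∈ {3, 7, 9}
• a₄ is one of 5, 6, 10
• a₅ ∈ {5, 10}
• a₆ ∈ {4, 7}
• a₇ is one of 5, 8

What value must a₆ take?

4

a₁, a₄, a₅ share exactly the 3 values {5, 6, 10}; by pigeonhole those values go to them, so strike 5, 6, 10 from a₇.
a₇ must be 8 (only option left). Eliminate 8 elsewhere: a₂.
a₂ has just one choice, so a₂ = 7. Eliminate 7 elsewhere: a₃, a₆.
So a₆ = 4.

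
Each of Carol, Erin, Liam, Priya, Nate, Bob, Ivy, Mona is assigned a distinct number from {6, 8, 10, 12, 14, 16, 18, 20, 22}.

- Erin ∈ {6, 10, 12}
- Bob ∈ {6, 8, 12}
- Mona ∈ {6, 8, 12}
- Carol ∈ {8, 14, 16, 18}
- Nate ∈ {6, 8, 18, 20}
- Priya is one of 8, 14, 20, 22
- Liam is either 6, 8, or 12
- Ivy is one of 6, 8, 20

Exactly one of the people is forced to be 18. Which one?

The 3 variables Liam, Bob, Mona are confined to {6, 8, 12}, which locks those values in; drop them from Carol, Erin, Priya, Nate, Ivy.
Erin's domain is down to {10}, so Erin = 10.
Ivy's domain is down to {20}, so Ivy = 20. So Priya, Nate can't be 20.
So 18 goes to Nate.

Nate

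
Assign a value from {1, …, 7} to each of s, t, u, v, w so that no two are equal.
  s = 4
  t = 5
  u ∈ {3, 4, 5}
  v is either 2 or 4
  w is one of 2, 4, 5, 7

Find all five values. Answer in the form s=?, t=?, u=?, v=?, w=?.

s must be 4 (only option left). Remove 4 from u, v, w.
t's domain is down to {5}, so t = 5. So u, w can't be 5.
u has just one choice, so u = 3.
v has just one choice, so v = 2. So w can't be 2.
w must be 7 (only option left).

s=4, t=5, u=3, v=2, w=7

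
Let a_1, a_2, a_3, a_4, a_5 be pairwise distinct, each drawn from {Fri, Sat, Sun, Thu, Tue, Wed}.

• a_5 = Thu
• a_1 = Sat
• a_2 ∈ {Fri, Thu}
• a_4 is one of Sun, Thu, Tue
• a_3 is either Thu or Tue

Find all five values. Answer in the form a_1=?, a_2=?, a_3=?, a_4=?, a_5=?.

a_1=Sat, a_2=Fri, a_3=Tue, a_4=Sun, a_5=Thu

a_1 must be Sat (only option left).
a_5 must be Thu (only option left). Eliminate Thu elsewhere: a_2, a_3, a_4.
That leaves a_2 = Fri.
a_3 must be Tue (only option left). Remove Tue from a_4.
a_4 must be Sun (only option left).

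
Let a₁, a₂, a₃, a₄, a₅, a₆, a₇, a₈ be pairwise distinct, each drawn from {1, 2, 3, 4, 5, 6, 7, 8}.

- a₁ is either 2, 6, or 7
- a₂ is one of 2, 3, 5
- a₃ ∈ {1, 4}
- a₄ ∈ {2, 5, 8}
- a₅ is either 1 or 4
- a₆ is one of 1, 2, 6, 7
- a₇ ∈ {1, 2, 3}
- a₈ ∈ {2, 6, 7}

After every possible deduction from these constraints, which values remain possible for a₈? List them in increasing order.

2, 6, 7

The 8 variables draw from only 8 values {1, 2, 3, 4, 5, 6, 7, 8}, so each is used; only a₄ can be 8, hence a₄ = 8.
Among the 7 still-open variables, 5 fits only a₂ (and all 7 values in {1, 2, 3, 4, 5, 6, 7} must be used), so a₂ = 5.
The 6 still-open variables together cover exactly {1, 2, 3, 4, 6, 7} — 6 values for 6 variables — and 3 appears only in a₇'s list, so a₇ = 3.
The 2 variables a₃ and a₅ are confined to {1, 4}, which locks those values in; drop them from a₆.
No further eliminations apply; a₈ can still be any of 2, 6, 7.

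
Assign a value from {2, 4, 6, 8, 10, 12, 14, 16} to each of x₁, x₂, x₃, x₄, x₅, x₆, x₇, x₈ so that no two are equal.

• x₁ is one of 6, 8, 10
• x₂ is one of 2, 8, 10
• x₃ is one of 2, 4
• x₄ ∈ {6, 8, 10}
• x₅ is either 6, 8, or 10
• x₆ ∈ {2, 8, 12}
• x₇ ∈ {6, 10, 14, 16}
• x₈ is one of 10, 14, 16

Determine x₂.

2

Among the 8 variables, 4 fits only x₃ (and all 8 values in {2, 4, 6, 8, 10, 12, 14, 16} must be used), so x₃ = 4.
The 7 still-open variables draw from only 7 values {2, 6, 8, 10, 12, 14, 16}, so each is used; only x₆ can be 12, hence x₆ = 12.
The 6 still-open variables draw from only 6 values {2, 6, 8, 10, 14, 16}, so each is used; only x₂ can be 2, hence x₂ = 2.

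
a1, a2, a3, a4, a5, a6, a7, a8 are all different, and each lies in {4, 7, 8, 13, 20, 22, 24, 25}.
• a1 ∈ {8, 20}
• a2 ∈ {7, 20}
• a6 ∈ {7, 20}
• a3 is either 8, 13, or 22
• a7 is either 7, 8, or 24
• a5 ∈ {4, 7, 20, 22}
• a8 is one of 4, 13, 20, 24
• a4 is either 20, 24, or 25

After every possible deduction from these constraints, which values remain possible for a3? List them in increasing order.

The 8 variables together cover exactly {4, 7, 8, 13, 20, 22, 24, 25} — 8 values for 8 variables — and 25 appears only in a4's list, so a4 = 25.
a2 and a6 between them cover only {7, 20} — a naked pair. Remove those values from a1, a5, a7, a8.
a1 has just one choice, so a1 = 8. Strike 8 from a3, a7.
a7's domain is down to {24}, so a7 = 24. Eliminate 24 elsewhere: a8.
No further eliminations apply; a3 can still be any of 13, 22.

13, 22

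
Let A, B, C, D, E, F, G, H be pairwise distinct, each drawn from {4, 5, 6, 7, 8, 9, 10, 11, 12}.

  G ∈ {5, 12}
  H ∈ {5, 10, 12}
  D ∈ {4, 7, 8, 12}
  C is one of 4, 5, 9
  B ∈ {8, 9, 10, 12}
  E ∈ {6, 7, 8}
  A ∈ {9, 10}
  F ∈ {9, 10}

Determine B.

The 8 variables together cover exactly {4, 5, 6, 7, 8, 9, 10, 12} — 8 values for 8 variables — and 6 appears only in E's list, so E = 6.
Among the 7 still-open variables, 7 fits only D (and all 7 values in {4, 5, 7, 8, 9, 10, 12} must be used), so D = 7.
Among the 6 still-open variables, 4 fits only C (and all 6 values in {4, 5, 8, 9, 10, 12} must be used), so C = 4.
The 5 still-open variables together cover exactly {5, 8, 9, 10, 12} — 5 values for 5 variables — and 8 appears only in B's list, so B = 8.

8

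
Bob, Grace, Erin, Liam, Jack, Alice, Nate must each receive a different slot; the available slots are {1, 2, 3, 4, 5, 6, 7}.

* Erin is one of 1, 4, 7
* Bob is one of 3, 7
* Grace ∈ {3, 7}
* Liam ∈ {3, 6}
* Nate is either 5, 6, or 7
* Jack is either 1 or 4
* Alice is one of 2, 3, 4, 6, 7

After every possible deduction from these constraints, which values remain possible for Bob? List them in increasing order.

The 7 variables together cover exactly {1, 2, 3, 4, 5, 6, 7} — 7 values for 7 variables — and 2 appears only in Alice's list, so Alice = 2.
The 6 still-open variables together cover exactly {1, 3, 4, 5, 6, 7} — 6 values for 6 variables — and 5 appears only in Nate's list, so Nate = 5.
The 5 still-open variables together cover exactly {1, 3, 4, 6, 7} — 5 values for 5 variables — and 6 appears only in Liam's list, so Liam = 6.
Bob and Grace share exactly the 2 values {3, 7}; by pigeonhole those values go to them, so strike 3, 7 from Erin.
No further eliminations apply; Bob can still be any of 3, 7.

3, 7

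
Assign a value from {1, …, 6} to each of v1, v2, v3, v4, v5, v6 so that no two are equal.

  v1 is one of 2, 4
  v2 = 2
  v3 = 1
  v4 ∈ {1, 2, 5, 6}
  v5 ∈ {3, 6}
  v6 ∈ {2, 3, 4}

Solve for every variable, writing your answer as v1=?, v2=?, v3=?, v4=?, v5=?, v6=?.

v2's domain is down to {2}, so v2 = 2. So v1, v4, v6 can't be 2.
v3 has just one choice, so v3 = 1. Strike 1 from v4.
That leaves v1 = 4. So v6 can't be 4.
v6 has just one choice, so v6 = 3. Remove 3 from v5.
v5 must be 6 (only option left). So v4 can't be 6.
v4's domain is down to {5}, so v4 = 5.

v1=4, v2=2, v3=1, v4=5, v5=6, v6=3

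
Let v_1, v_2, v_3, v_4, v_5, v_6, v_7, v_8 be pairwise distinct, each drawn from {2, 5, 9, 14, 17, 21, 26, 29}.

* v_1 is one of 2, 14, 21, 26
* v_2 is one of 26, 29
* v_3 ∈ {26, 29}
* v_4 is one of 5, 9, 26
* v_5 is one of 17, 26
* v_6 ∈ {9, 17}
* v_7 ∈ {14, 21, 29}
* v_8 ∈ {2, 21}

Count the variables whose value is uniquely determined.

The 8 variables draw from only 8 values {2, 5, 9, 14, 17, 21, 26, 29}, so each is used; only v_4 can be 5, hence v_4 = 5.
The 7 still-open variables draw from only 7 values {2, 9, 14, 17, 21, 26, 29}, so each is used; only v_6 can be 9, hence v_6 = 9.
Among the 6 still-open variables, 17 fits only v_5 (and all 6 values in {2, 14, 17, 21, 26, 29} must be used), so v_5 = 17.
v_2 and v_3 share exactly the 2 values {26, 29}; by pigeonhole those values go to them, so strike 26, 29 from v_1, v_7.
Determined: v_4=5, v_5=17, v_6=9. The other variables each still have more than one consistent value. That makes 3.

3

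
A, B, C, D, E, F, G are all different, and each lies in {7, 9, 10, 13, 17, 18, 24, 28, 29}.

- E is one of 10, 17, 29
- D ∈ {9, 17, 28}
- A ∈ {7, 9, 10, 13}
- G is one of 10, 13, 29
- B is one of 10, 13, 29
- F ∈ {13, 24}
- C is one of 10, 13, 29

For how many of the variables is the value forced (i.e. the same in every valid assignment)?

2

B, C, G share exactly the 3 values {10, 13, 29}; by pigeonhole those values go to them, so strike 10, 13, 29 from A, E, F.
E's domain is down to {17}, so E = 17. So D can't be 17.
F has just one choice, so F = 24.
Determined: E=17, F=24. The other variables each still have more than one consistent value. That makes 2.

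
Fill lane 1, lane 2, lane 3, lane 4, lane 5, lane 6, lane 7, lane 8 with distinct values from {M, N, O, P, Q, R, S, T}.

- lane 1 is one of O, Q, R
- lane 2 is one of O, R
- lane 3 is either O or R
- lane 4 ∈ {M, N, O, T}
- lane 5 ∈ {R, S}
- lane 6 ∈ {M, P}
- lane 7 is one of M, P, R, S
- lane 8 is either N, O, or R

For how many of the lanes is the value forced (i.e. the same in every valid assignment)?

Among the 8 variables, Q fits only lane 1 (and all 8 values in {M, N, O, P, Q, R, S, T} must be used), so lane 1 = Q.
Among the 7 still-open variables, T fits only lane 4 (and all 7 values in {M, N, O, P, R, S, T} must be used), so lane 4 = T.
Among the 6 still-open variables, N fits only lane 8 (and all 6 values in {M, N, O, P, R, S} must be used), so lane 8 = N.
lane 2 and lane 3 between them cover only {O, R} — a naked pair. Remove those values from lane 5, lane 7.
lane 5 has just one choice, so lane 5 = S. Eliminate S elsewhere: lane 7.
Determined: lane 1=Q, lane 4=T, lane 5=S, lane 8=N. The other lanes each still have more than one consistent value. That makes 4.

4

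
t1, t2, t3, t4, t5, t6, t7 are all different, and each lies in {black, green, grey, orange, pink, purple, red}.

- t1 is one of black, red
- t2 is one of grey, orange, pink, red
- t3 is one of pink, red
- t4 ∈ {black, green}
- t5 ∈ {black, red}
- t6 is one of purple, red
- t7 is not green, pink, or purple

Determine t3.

pink

Among the 7 variables, green fits only t4 (and all 7 values in {black, green, grey, orange, pink, purple, red} must be used), so t4 = green.
Among the 6 still-open variables, purple fits only t6 (and all 6 values in {black, grey, orange, pink, purple, red} must be used), so t6 = purple.
t1 and t5 share exactly the 2 values {black, red}; by pigeonhole those values go to them, so strike black, red from t2, t3, t7.
So t3 = pink.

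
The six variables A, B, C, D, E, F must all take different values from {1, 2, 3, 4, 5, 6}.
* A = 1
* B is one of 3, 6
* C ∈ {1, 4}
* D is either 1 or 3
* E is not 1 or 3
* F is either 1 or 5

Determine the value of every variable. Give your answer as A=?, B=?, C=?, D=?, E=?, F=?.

A's domain is down to {1}, so A = 1. Remove 1 from C, D, F.
C has just one choice, so C = 4. Eliminate 4 elsewhere: E.
D's domain is down to {3}, so D = 3. Remove 3 from B.
F must be 5 (only option left). Eliminate 5 elsewhere: E.
B has just one choice, so B = 6. Remove 6 from E.
E must be 2 (only option left).

A=1, B=6, C=4, D=3, E=2, F=5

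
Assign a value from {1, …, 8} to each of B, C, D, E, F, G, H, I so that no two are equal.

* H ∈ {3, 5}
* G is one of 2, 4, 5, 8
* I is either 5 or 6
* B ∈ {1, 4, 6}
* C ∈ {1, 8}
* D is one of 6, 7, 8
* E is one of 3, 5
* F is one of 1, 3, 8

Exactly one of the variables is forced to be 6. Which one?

I

The 8 variables draw from only 8 values {1, 2, 3, 4, 5, 6, 7, 8}, so each is used; only G can be 2, hence G = 2.
The 7 still-open variables together cover exactly {1, 3, 4, 5, 6, 7, 8} — 7 values for 7 variables — and 4 appears only in B's list, so B = 4.
Among the 6 still-open variables, 7 fits only D (and all 6 values in {1, 3, 5, 6, 7, 8} must be used), so D = 7.
The 5 still-open variables together cover exactly {1, 3, 5, 6, 8} — 5 values for 5 variables — and 6 appears only in I's list, so I = 6.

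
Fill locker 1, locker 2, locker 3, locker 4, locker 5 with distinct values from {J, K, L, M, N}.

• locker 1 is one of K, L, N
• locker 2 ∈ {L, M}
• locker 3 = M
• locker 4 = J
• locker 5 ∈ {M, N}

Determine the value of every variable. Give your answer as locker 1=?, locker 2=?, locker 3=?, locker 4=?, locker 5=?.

locker 3 must be M (only option left). Eliminate M elsewhere: locker 2, locker 5.
locker 4 has just one choice, so locker 4 = J.
locker 5 must be N (only option left). So locker 1 can't be N.
locker 2 has just one choice, so locker 2 = L. Strike L from locker 1.
That leaves locker 1 = K.

locker 1=K, locker 2=L, locker 3=M, locker 4=J, locker 5=N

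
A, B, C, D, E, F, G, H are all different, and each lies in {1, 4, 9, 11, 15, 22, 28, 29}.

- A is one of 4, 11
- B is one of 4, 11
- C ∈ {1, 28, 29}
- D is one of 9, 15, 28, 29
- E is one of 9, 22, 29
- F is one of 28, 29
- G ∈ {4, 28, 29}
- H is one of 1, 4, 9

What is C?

The 8 variables together cover exactly {1, 4, 9, 11, 15, 22, 28, 29} — 8 values for 8 variables — and 15 appears only in D's list, so D = 15.
The 7 still-open variables together cover exactly {1, 4, 9, 11, 22, 28, 29} — 7 values for 7 variables — and 22 appears only in E's list, so E = 22.
The 6 still-open variables together cover exactly {1, 4, 9, 11, 28, 29} — 6 values for 6 variables — and 9 appears only in H's list, so H = 9.
Among the 5 still-open variables, 1 fits only C (and all 5 values in {1, 4, 11, 28, 29} must be used), so C = 1.

1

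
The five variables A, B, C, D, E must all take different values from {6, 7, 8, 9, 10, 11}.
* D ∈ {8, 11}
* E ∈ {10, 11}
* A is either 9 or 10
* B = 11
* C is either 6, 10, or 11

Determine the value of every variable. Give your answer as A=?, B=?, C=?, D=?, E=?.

B has just one choice, so B = 11. Strike 11 from C, D, E.
D must be 8 (only option left).
That leaves E = 10. So A, C can't be 10.
A's domain is down to {9}, so A = 9.
That leaves C = 6.

A=9, B=11, C=6, D=8, E=10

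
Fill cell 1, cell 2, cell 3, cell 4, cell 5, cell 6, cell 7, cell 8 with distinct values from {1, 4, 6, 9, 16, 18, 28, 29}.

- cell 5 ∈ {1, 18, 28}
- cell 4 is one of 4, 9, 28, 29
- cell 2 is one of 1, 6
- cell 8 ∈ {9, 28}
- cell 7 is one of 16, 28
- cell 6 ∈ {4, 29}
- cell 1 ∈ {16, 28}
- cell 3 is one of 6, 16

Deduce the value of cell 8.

9

Among the 8 variables, 18 fits only cell 5 (and all 8 values in {1, 4, 6, 9, 16, 18, 28, 29} must be used), so cell 5 = 18.
Among the 7 still-open variables, 1 fits only cell 2 (and all 7 values in {1, 4, 6, 9, 16, 28, 29} must be used), so cell 2 = 1.
The 6 still-open variables draw from only 6 values {4, 6, 9, 16, 28, 29}, so each is used; only cell 3 can be 6, hence cell 3 = 6.
cell 1 and cell 7 share exactly the 2 values {16, 28}; by pigeonhole those values go to them, so strike 16, 28 from cell 4, cell 8.
So cell 8 = 9.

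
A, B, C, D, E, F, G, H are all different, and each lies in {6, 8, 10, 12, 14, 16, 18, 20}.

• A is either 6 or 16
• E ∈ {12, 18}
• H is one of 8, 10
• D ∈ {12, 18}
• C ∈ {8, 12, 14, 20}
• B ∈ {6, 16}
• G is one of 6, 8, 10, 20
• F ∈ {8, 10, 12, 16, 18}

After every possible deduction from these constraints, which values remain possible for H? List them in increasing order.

Among the 8 variables, 14 fits only C (and all 8 values in {6, 8, 10, 12, 14, 16, 18, 20} must be used), so C = 14.
The 7 still-open variables draw from only 7 values {6, 8, 10, 12, 16, 18, 20}, so each is used; only G can be 20, hence G = 20.
The 2 variables A and B are confined to {6, 16}, which locks those values in; drop them from F.
D and E between them cover only {12, 18} — a naked pair. Remove those values from F.
No further eliminations apply; H can still be any of 8, 10.

8, 10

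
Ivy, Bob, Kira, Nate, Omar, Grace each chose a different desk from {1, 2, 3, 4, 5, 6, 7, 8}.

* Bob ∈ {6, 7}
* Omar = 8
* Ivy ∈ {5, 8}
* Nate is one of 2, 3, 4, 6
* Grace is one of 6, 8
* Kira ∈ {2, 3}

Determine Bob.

7

Omar's domain is down to {8}, so Omar = 8. So Ivy, Grace can't be 8.
Grace's domain is down to {6}, so Grace = 6. Remove 6 from Bob, Nate.
So Bob = 7.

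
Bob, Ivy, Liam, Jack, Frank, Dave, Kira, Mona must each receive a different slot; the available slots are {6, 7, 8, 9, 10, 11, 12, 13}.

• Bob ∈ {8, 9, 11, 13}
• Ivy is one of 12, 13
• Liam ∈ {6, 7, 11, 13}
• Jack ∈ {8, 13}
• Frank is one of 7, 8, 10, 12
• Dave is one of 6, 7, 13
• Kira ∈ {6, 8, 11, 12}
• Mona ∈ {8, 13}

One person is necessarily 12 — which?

Ivy

The 8 variables draw from only 8 values {6, 7, 8, 9, 10, 11, 12, 13}, so each is used; only Bob can be 9, hence Bob = 9.
The 7 still-open variables together cover exactly {6, 7, 8, 10, 11, 12, 13} — 7 values for 7 variables — and 10 appears only in Frank's list, so Frank = 10.
Jack and Mona between them cover only {8, 13} — a naked pair. Remove those values from Ivy, Liam, Dave, Kira.
So 12 goes to Ivy.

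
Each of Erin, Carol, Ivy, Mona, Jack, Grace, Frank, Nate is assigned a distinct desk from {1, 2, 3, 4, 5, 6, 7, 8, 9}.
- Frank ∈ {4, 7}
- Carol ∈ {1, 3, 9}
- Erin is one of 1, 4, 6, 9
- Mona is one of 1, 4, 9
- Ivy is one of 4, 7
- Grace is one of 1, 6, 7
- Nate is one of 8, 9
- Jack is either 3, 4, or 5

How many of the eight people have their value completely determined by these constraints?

3

The 8 variables together cover exactly {1, 3, 4, 5, 6, 7, 8, 9} — 8 values for 8 variables — and 5 appears only in Jack's list, so Jack = 5.
The 7 still-open variables draw from only 7 values {1, 3, 4, 6, 7, 8, 9}, so each is used; only Carol can be 3, hence Carol = 3.
The 6 still-open variables together cover exactly {1, 4, 6, 7, 8, 9} — 6 values for 6 variables — and 8 appears only in Nate's list, so Nate = 8.
Ivy and Frank between them cover only {4, 7} — a naked pair. Remove those values from Erin, Mona, Grace.
Determined: Carol=3, Jack=5, Nate=8. The other people each still have more than one consistent value. That makes 3.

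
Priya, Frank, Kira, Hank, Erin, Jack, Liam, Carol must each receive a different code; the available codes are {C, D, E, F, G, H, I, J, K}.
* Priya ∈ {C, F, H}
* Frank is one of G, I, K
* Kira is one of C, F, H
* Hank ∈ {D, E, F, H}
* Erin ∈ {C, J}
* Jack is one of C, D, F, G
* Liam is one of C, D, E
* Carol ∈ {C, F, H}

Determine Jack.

Priya, Kira, Carol share exactly the 3 values {C, F, H}; by pigeonhole those values go to them, so strike C, F, H from Hank, Erin, Jack, Liam.
That leaves Erin = J.
Hank and Liam share exactly the 2 values {D, E}; by pigeonhole those values go to them, so strike D, E from Jack.
So Jack = G.

G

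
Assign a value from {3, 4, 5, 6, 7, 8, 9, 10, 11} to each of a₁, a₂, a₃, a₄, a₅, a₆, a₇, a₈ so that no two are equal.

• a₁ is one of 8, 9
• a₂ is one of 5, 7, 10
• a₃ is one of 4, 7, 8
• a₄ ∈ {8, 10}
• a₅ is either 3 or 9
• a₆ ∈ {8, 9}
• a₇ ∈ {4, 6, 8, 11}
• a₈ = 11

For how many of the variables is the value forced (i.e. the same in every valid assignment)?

3

a₈ has just one choice, so a₈ = 11. So a₇ can't be 11.
The 2 variables a₁ and a₆ are confined to {8, 9}, which locks those values in; drop them from a₃, a₄, a₅, a₇.
a₄ has just one choice, so a₄ = 10. Strike 10 from a₂.
a₅ has just one choice, so a₅ = 3.
Determined: a₄=10, a₅=3, a₈=11. The other variables each still have more than one consistent value. That makes 3.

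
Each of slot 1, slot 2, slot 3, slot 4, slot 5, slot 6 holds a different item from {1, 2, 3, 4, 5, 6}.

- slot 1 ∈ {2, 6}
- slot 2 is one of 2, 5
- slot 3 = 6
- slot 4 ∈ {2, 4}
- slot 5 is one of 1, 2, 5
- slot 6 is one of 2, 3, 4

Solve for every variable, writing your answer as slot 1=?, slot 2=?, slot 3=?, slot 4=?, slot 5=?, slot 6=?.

slot 1=2, slot 2=5, slot 3=6, slot 4=4, slot 5=1, slot 6=3

slot 3's domain is down to {6}, so slot 3 = 6. Eliminate 6 elsewhere: slot 1.
slot 1 has just one choice, so slot 1 = 2. Remove 2 from slot 2, slot 4, slot 5, slot 6.
That leaves slot 2 = 5. Eliminate 5 elsewhere: slot 5.
slot 4 has just one choice, so slot 4 = 4. Remove 4 from slot 6.
slot 5 has just one choice, so slot 5 = 1.
That leaves slot 6 = 3.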